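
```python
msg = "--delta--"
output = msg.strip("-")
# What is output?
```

Trace:
`msg = "--delta--"` → msg = '--delta--'
`output = msg.strip("-")` → output = 'delta'
So output = 'delta'

Answer: 'delta'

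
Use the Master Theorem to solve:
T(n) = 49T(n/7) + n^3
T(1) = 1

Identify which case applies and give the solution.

a=49, b=7, f(n)=n^3. log_7(49) = 2. Since c=3 > 2 and the regularity condition holds (49(n/7)^3 = (49/7^3)n^3 with 49/7^3 < 1), Case 3 applies: T(n) = Θ(f(n)) = O(n^3).

Answer: O(n^3) - Case 3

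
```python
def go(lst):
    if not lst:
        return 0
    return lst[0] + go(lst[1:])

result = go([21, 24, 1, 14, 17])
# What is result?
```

21 + 24 + 1 + 14 + 17 + 0 = 77

Answer: 77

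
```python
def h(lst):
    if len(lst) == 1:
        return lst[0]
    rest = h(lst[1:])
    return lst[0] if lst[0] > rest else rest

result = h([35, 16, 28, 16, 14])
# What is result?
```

Recursive max over [35, 16, 28, 16, 14] = 35

Answer: 35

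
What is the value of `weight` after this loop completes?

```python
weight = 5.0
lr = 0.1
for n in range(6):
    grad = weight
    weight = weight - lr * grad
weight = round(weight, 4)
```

Gradient descent: w = 5.0 * (1 - 0.1)^6
`weight` takes the values: 5.0 → 4.5 → 4.05 → 3.645 → 3.2805 → 2.95245 → 2.657205 → 2.6572

Answer: 2.6572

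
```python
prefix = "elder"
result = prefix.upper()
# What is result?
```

Trace:
`prefix = "elder"` → prefix = 'elder'
`result = prefix.upper()` → result = 'ELDER'
So result = 'ELDER'

Answer: 'ELDER'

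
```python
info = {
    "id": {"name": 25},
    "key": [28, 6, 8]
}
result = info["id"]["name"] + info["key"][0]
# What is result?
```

Trace:
`info = { ...` → info = {'id': {'name': 25}, 'key': [28, 6, 8]}
`result = info["id"]["name"] + info["key"][0]` → result = 53
So result = 53

Answer: 53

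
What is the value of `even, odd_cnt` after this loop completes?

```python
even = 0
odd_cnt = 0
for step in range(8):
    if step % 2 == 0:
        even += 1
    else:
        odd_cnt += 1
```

Count evens and odds in range(8)
`even, odd_cnt` takes the values: (0, 0) → (1, 0) → (1, 1) → (2, 1) → (2, 2) → (3, 2) → (3, 3) → (4, 3) → (4, 4)

Answer: 4, 4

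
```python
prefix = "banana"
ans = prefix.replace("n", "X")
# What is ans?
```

Trace:
`prefix = "banana"` → prefix = 'banana'
`ans = prefix.replace("n", "X")` → ans = 'baXaXa'
So ans = 'baXaXa'

Answer: 'baXaXa'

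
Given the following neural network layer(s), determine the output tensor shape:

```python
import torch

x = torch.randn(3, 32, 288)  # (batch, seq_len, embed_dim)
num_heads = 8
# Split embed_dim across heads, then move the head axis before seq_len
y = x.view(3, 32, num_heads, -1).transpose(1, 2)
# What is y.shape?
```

Input: (3, 32, 288) -> head_dim = 288 // 8 = 36; after view: (3, 32, 8, 36) -> after transpose(1, 2): (3, 8, 32, 36) -> Output: (3, 8, 32, 36)

Answer: (3, 8, 32, 36)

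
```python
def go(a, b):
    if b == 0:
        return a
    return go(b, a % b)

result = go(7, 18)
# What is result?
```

go(7, 18) -> go(18, 7) -> go(7, 4) -> go(4, 3) -> go(3, 1) -> go(1, 0) -> 1

Answer: 1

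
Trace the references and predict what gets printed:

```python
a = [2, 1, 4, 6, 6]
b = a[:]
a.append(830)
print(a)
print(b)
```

Key concept: slice [:] creates copy.
Step by step:
`a = [2, 1, 4, 6, 6]` → a = [2, 1, 4, 6, 6]
`b = a[:]` → b = [2, 1, 4, 6, 6]
`a.append(830)` → a = [2, 1, 4, 6, 6, 830]
`print(a)` → prints [2, 1, 4, 6, 6, 830]
`print(b)` → prints [2, 1, 4, 6, 6]

Answer:
[2, 1, 4, 6, 6, 830]
[2, 1, 4, 6, 6]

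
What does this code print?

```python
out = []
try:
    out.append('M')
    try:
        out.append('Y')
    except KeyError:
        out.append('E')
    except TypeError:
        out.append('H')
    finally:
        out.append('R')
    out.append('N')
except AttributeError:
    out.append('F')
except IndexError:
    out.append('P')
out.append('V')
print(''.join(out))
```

Execution trace: 'M' (try body) → 'Y' (inner try body, no exception) → 'R' (inner finally) → 'N' (try body, no exception) → 'V' (after the try/except). Output: MYRNV

Answer: MYRNV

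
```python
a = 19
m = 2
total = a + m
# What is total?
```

Trace:
`a = 19` → a = 19
`m = 2` → m = 2
`total = a + m` → total = 21
So total = 21

Answer: 21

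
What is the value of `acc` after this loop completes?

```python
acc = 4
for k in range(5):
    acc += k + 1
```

Start at 4, add 1 to 5 = 19
`acc` takes the values: 4 → 5 → 7 → 10 → 14 → 19

Answer: 19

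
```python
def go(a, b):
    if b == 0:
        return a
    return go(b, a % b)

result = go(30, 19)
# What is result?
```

go(30, 19) -> go(19, 11) -> go(11, 8) -> go(8, 3) -> go(3, 2) -> go(2, 1) -> go(1, 0) -> 1

Answer: 1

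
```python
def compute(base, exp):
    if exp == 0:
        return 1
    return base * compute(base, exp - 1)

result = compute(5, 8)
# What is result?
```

compute(5, 8) = 5 * 5 * 5 * 5 * 5 * 5 * 5 * 5 = 390625

Answer: 390625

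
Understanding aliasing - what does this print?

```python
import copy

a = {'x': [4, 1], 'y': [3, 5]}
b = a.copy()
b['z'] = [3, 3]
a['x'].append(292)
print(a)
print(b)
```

Key concept: shallow copy of dict with mutable values.
Step by step:
`a = {'x': [4, 1], 'y': [3, 5]}` → a = {'x': [4, 1], 'y': [3, 5]}
`b = a.copy()` → b = {'x': [4, 1], 'y': [3, 5]}
`b['z'] = [3, 3]` → b = {'x': [4, 1], 'y': [3, 5], 'z': [3, 3]}
`a['x'].append(292)` → a = {'x': [4, 1, 292], 'y': [3, 5]}; b = {'x': [4, 1, 292], 'y': [3, 5], 'z': [3, 3]}
`print(a)` → prints {'x': [4, 1, 292], 'y': [3, 5]}
`print(b)` → prints {'x': [4, 1, 292], 'y': [3, 5], 'z': [3, 3]}

Answer:
{'x': [4, 1, 292], 'y': [3, 5]}
{'x': [4, 1, 292], 'y': [3, 5], 'z': [3, 3]}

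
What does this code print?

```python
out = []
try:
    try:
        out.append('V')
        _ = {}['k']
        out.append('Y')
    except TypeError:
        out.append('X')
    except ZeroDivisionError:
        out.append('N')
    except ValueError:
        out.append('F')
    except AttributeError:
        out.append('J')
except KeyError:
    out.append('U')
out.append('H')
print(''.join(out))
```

Execution trace: 'V' (try body) → 'U' (outer except KeyError) → 'H' (after the try/except). Output: VUH

Answer: VUH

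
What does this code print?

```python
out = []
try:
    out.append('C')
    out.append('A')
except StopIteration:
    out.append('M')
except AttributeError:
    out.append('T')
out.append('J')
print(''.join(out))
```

Execution trace: 'C' (try body) → 'A' (try body, no exception) → 'J' (after the try/except). Output: CAJ

Answer: CAJ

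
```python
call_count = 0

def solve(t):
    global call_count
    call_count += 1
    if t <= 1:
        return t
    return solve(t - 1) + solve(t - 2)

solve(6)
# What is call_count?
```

Calls(t) = 1 + Calls(t-1) + Calls(t-2); Calls(0)=Calls(1)=1. For t=6 this gives 25.

Answer: 25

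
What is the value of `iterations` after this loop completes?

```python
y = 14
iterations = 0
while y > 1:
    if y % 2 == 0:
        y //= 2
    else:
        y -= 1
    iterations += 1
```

Steps to reduce 14 to 1
`iterations` takes the values: 0 → 1 → 2 → 3 → 4 → 5

Answer: 5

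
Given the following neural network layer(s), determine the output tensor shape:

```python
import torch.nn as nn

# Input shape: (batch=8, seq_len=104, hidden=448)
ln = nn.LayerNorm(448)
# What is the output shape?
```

Input: (8, 104, 448) -> Output: (8, 104, 448)

Answer: (8, 104, 448)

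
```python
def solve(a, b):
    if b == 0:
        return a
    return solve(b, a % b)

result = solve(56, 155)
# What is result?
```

solve(56, 155) -> solve(155, 56) -> solve(56, 43) -> solve(43, 13) -> solve(13, 4) -> solve(4, 1) -> solve(1, 0) -> 1

Answer: 1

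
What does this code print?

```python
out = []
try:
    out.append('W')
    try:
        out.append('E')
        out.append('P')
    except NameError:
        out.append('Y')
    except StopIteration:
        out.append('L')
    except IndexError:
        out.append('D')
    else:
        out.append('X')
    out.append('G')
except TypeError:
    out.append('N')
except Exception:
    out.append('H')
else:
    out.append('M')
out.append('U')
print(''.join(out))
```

Execution trace: 'W' (try body) → 'E' (inner try body) → 'P' (inner try body, no exception) → 'X' (inner else) → 'G' (try body, no exception) → 'M' (else) → 'U' (after the try/except). Output: WEPXGMU

Answer: WEPXGMU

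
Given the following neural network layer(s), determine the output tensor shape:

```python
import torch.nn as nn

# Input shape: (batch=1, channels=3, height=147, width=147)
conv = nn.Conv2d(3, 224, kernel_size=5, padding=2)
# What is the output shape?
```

Input: (1, 3, 147, 147) -> Output: (1, 224, 147, 147)

Answer: (1, 224, 147, 147)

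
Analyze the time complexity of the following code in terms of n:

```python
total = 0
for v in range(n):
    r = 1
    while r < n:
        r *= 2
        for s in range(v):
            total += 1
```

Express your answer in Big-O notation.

Each loop level contributes: n × log n × n. Multiplying the contributions gives O(n^2 log n).

Answer: O(n^2 log n)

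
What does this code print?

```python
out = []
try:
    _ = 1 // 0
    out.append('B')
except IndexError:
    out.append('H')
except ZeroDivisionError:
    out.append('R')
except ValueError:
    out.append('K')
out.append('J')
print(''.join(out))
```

Execution trace: 'R' (except ZeroDivisionError) → 'J' (after the try/except). Output: RJ

Answer: RJ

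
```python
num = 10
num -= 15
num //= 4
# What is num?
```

Trace:
`num = 10` → num = 10
`num -= 15` → num = -5
`num //= 4` → num = -2
So num = -2

Answer: -2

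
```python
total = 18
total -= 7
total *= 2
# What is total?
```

Trace:
`total = 18` → total = 18
`total -= 7` → total = 11
`total *= 2` → total = 22
So total = 22

Answer: 22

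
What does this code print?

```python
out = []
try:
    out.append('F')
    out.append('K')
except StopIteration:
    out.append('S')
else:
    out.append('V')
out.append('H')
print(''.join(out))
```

Execution trace: 'F' (try body) → 'K' (try body, no exception) → 'V' (else) → 'H' (after the try/except). Output: FKVH

Answer: FKVH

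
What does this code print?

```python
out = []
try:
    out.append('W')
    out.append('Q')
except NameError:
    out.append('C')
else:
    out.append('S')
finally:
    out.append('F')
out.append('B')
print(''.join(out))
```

Execution trace: 'W' (try body) → 'Q' (try body, no exception) → 'S' (else) → 'F' (finally) → 'B' (after the try/except). Output: WQSFB

Answer: WQSFB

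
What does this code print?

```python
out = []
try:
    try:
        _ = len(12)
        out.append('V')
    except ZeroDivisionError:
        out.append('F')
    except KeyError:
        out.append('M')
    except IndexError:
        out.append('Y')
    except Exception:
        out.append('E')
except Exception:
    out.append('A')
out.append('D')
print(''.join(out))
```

Execution trace: 'E' (inner except Exception) → 'D' (after the try/except). Output: ED

Answer: ED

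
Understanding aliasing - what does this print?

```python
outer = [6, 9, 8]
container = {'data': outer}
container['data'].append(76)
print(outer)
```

Key concept: dict holds reference to list.
Step by step:
`outer = [6, 9, 8]` → outer = [6, 9, 8]
`container = {'data': outer}` → container = {'data': [6, 9, 8]}
`container['data'].append(76)` → outer = [6, 9, 8, 76]; container = {'data': [6, 9, 8, 76]}
`print(outer)` → prints [6, 9, 8, 76]

Answer: [6, 9, 8, 76]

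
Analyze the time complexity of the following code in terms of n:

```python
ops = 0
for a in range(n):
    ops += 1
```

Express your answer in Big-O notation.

Each loop level contributes: n. Multiplying the contributions gives O(n).

Answer: O(n)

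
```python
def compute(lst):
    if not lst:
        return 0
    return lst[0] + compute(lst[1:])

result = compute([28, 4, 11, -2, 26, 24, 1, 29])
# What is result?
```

28 + 4 + 11 + (-2) + 26 + 24 + 1 + 29 + 0 = 121

Answer: 121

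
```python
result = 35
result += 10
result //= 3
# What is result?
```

Trace:
`result = 35` → result = 35
`result += 10` → result = 45
`result //= 3` → result = 15
So result = 15

Answer: 15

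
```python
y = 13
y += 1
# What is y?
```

Trace:
`y = 13` → y = 13
`y += 1` → y = 14
So y = 14

Answer: 14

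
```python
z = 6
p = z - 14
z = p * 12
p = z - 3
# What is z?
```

Trace:
`z = 6` → z = 6
`p = z - 14` → p = -8
`z = p * 12` → z = -96
`p = z - 3` → p = -99
So z = -96

Answer: -96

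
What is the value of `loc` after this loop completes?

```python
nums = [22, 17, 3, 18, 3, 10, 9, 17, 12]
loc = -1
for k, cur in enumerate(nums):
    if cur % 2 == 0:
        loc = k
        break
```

First even number index in [22, 17, 3, 18, 3, 10, 9, 17, 12]
`loc` takes the values: -1 → 0

Answer: 0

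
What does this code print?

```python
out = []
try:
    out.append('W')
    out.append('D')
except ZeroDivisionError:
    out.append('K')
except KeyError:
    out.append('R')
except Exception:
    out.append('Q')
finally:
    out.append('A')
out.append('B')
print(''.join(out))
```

Execution trace: 'W' (try body) → 'D' (try body, no exception) → 'A' (finally) → 'B' (after the try/except). Output: WDAB

Answer: WDAB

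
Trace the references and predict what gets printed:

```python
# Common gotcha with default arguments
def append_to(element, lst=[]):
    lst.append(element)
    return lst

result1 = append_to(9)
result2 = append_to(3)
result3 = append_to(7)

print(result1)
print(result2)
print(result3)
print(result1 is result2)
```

Key concept: mutable default argument gotcha.
Step by step:
`result1 = append_to(9)` → result1 = [9]
`result2 = append_to(3)` → result1 = [9, 3] (same object as result2); result2 = [9, 3] (same object as result1)
`result3 = append_to(7)` → result1 = [9, 3, 7] (same object as result2, result3); result2 = [9, 3, 7] (same object as result1, result3); result3 = [9, 3, 7] (same object as result1, result2)
`print(result1)` → prints [9, 3, 7]
`print(result2)` → prints [9, 3, 7]
`print(result3)` → prints [9, 3, 7]
`print(result1 is result2)` → prints True

Answer:
[9, 3, 7]
[9, 3, 7]
[9, 3, 7]
True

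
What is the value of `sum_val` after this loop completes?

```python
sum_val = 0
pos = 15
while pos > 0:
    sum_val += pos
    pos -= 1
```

Sum 15 down to 1
`sum_val` takes the values: 0 → 15 → 29 → 42 → 54 → 65 → 75 → 84 → 92 → 99 → 105 → 110 → 114 → 117 → 119 → 120

Answer: 120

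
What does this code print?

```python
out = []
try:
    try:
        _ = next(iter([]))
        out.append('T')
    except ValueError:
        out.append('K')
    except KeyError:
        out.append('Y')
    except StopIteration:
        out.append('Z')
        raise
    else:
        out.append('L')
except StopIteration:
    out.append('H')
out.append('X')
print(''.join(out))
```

Execution trace: 'Z' (inner except StopIteration) → 'H' (outer except StopIteration) → 'X' (after the try/except). Output: ZHX

Answer: ZHX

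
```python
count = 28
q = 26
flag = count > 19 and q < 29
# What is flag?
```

Trace:
`count = 28` → count = 28
`q = 26` → q = 26
`flag = count > 19 and q < 29` → flag = True
So flag = True

Answer: True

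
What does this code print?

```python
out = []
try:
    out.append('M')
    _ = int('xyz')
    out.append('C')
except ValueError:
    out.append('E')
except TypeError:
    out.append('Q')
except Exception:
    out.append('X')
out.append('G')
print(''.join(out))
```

Execution trace: 'M' (try body) → 'E' (except ValueError) → 'G' (after the try/except). Output: MEG

Answer: MEG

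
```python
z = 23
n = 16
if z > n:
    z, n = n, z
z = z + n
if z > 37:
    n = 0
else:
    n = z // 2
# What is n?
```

Trace:
`z = 23` → z = 23
`n = 16` → n = 16
`if z > n: ...` → z > n is True → z = 16; n = 23
`z = z + n` → z = 39
`if z > 37: ...` → z > 37 is True → n = 0
So n = 0

Answer: 0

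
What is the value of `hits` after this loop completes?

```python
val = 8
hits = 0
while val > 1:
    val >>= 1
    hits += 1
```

Count right shifts until 1
`hits` takes the values: 0 → 1 → 2 → 3

Answer: 3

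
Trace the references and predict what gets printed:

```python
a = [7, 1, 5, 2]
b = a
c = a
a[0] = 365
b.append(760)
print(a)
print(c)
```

Key concept: multiple aliases.
Step by step:
`a = [7, 1, 5, 2]` → a = [7, 1, 5, 2]
`b = a` → b = [7, 1, 5, 2] (same object as a)
`c = a` → c = [7, 1, 5, 2] (same object as a, b)
`a[0] = 365` → a = [365, 1, 5, 2] (same object as b, c); b = [365, 1, 5, 2] (same object as a, c); c = [365, 1, 5, 2] (same object as a, b)
`b.append(760)` → a = [365, 1, 5, 2, 760] (same object as b, c); b = [365, 1, 5, 2, 760] (same object as a, c); c = [365, 1, 5, 2, 760] (same object as a, b)
`print(a)` → prints [365, 1, 5, 2, 760]
`print(c)` → prints [365, 1, 5, 2, 760]

Answer:
[365, 1, 5, 2, 760]
[365, 1, 5, 2, 760]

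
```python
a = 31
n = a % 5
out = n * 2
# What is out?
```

Trace:
`a = 31` → a = 31
`n = a % 5` → n = 1
`out = n * 2` → out = 2
So out = 2

Answer: 2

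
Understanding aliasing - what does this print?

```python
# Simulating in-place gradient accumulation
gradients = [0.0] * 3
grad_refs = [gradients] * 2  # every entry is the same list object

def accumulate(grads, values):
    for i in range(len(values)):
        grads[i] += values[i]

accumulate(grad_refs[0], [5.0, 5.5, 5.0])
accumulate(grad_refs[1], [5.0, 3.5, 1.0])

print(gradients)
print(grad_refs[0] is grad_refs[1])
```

Key concept: gradient accumulation aliasing.
Step by step:
`gradients = [0.0] * 3` → gradients = [0.0, 0.0, 0.0]
`grad_refs = [gradients] * 2` → grad_refs = [[0.0, 0.0, 0.0], [0.0, 0.0, 0.0]]
`accumulate(grad_refs[0], [5.0, 5.5, 5.0])` → gradients = [5.0, 5.5, 5.0]; grad_refs = [[5.0, 5.5, 5.0], [5.0, 5.5, 5.0]]
`accumulate(grad_refs[1], [5.0, 3.5, 1.0])` → gradients = [10.0, 9.0, 6.0]; grad_refs = [[10.0, 9.0, 6.0], [10.0, 9.0, 6.0]]
`print(gradients)` → prints [10.0, 9.0, 6.0]
`print(grad_refs[0] is grad_refs[1])` → prints True

Answer:
[10.0, 9.0, 6.0]
True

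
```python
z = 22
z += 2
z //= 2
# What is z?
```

Trace:
`z = 22` → z = 22
`z += 2` → z = 24
`z //= 2` → z = 12
So z = 12

Answer: 12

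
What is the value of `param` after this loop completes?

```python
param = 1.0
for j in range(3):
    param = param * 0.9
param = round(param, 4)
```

Exponential decay: 1.0 * 0.9^3
`param` takes the values: 1.0 → 0.9 → 0.81 → 0.729

Answer: 0.729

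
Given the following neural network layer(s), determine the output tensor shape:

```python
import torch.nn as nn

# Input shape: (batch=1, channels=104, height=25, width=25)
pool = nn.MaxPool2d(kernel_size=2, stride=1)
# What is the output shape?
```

Input: (1, 104, 25, 25) -> Output: (1, 104, 24, 24)

Answer: (1, 104, 24, 24)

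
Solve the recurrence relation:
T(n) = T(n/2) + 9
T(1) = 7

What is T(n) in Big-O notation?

Each step divides n by 2 and adds 9. After log_2(n) steps we reach T(1)=7. So T(n) = 9·log_2(n) + 7 = O(log n).

Answer: O(log n)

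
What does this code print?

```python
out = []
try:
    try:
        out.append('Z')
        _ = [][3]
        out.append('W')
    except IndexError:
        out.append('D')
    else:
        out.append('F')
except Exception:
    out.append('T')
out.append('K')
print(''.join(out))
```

Execution trace: 'Z' (inner try body) → 'D' (inner except IndexError) → 'K' (after the try/except). Output: ZDK

Answer: ZDK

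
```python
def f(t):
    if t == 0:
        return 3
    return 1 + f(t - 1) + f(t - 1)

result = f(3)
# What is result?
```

f(t) = 1 + 2·f(t-1), f(0)=3. Closed form: (3+1)·2^3 - 1 = 31.

Answer: 31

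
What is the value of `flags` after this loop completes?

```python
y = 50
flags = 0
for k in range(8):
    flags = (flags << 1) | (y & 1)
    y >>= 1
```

Reverse lowest 8 bits of 50
`flags` takes the values: 0 → 1 → 2 → 4 → 9 → 19 → 38 → 76

Answer: 76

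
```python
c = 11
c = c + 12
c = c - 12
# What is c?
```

Trace:
`c = 11` → c = 11
`c = c + 12` → c = 23
`c = c - 12` → c = 11
So c = 11

Answer: 11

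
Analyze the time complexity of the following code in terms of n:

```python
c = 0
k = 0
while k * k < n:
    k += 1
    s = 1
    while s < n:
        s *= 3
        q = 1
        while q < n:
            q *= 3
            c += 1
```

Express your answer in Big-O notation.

Each loop level contributes: √n × log n × log n. Multiplying the contributions gives O(√n log² n).

Answer: O(√n log² n)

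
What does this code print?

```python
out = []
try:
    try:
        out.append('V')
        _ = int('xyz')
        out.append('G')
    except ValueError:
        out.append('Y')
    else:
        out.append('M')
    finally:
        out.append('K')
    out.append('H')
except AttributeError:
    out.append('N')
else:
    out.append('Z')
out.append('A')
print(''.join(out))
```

Execution trace: 'V' (inner try body) → 'Y' (inner except ValueError) → 'K' (inner finally) → 'H' (try body, no exception) → 'Z' (else) → 'A' (after the try/except). Output: VYKHZA

Answer: VYKHZA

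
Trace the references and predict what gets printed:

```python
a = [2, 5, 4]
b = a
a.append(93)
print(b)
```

Key concept: basic list aliasing.
Step by step:
`a = [2, 5, 4]` → a = [2, 5, 4]
`b = a` → b = [2, 5, 4] (same object as a)
`a.append(93)` → a = [2, 5, 4, 93] (same object as b); b = [2, 5, 4, 93] (same object as a)
`print(b)` → prints [2, 5, 4, 93]

Answer: [2, 5, 4, 93]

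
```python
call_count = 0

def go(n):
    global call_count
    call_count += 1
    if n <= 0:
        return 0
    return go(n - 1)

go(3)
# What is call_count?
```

Linear recursion stepping by 1: 4 calls from n=3 down to ≤0.

Answer: 4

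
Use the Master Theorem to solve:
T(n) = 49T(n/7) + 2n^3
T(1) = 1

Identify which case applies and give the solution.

a=49, b=7, f(n)=2n^3. log_7(49) = 2. Since c=3 > 2 and the regularity condition holds (49(n/7)^3 = (49/7^3)n^3 with 49/7^3 < 1), Case 3 applies: T(n) = Θ(f(n)) = O(n^3).

Answer: O(n^3) - Case 3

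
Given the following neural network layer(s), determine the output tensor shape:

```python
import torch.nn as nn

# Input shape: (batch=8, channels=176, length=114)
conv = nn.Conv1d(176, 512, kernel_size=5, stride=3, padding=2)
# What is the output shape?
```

Input: (8, 176, 114) -> Output: (8, 512, 38)

Answer: (8, 512, 38)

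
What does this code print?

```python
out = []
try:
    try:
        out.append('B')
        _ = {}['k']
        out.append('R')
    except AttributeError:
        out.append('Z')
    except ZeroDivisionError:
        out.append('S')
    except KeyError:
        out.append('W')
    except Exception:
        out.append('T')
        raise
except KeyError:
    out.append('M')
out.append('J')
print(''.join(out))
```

Execution trace: 'B' (inner try body) → 'W' (inner except KeyError) → 'J' (after the try/except). Output: BWJ

Answer: BWJ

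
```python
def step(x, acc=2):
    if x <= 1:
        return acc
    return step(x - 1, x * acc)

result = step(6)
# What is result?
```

Accumulator trace (n, acc): (6, 2) -> (5, 12) -> (4, 60) -> (3, 240) -> (2, 720) -> (1, 1440) -> return 1440

Answer: 1440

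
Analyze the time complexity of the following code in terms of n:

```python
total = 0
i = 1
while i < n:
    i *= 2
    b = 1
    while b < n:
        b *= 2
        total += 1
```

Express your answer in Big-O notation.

Each loop level contributes: log n × log n. Multiplying the contributions gives O(log² n).

Answer: O(log² n)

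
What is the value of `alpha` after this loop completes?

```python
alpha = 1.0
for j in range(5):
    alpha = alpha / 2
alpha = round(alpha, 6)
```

Halving LR 5 times: 1 / 2^5
`alpha` takes the values: 1.0 → 0.5 → 0.25 → 0.125 → 0.0625 → 0.03125

Answer: 0.03125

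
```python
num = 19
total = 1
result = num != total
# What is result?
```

Trace:
`num = 19` → num = 19
`total = 1` → total = 1
`result = num != total` → result = True
So result = True

Answer: True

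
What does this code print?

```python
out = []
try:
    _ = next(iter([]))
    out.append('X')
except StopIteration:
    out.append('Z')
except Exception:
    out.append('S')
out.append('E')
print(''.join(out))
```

Execution trace: 'Z' (except StopIteration) → 'E' (after the try/except). Output: ZE

Answer: ZE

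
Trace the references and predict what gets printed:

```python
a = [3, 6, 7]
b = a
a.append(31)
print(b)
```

Key concept: basic list aliasing.
Step by step:
`a = [3, 6, 7]` → a = [3, 6, 7]
`b = a` → b = [3, 6, 7] (same object as a)
`a.append(31)` → a = [3, 6, 7, 31] (same object as b); b = [3, 6, 7, 31] (same object as a)
`print(b)` → prints [3, 6, 7, 31]

Answer: [3, 6, 7, 31]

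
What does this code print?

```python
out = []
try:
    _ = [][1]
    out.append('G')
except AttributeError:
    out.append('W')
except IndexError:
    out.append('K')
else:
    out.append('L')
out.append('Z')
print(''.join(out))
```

Execution trace: 'K' (except IndexError) → 'Z' (after the try/except). Output: KZ

Answer: KZ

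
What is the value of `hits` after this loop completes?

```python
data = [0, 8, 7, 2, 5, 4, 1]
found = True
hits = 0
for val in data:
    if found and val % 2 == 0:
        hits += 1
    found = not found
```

Count even values at even positions
`hits` takes the values: 0 → 1

Answer: 1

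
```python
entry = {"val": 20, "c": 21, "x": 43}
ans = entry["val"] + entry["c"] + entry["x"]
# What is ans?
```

Trace:
`entry = {"val": 20, "c": 21, "x": 43}` → entry = {'val': 20, 'c': 21, 'x': 43}
`ans = entry["val"] + entry["c"] + entry["x"]` → ans = 84
So ans = 84

Answer: 84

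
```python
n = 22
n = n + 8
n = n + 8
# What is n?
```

Trace:
`n = 22` → n = 22
`n = n + 8` → n = 30
`n = n + 8` → n = 38
So n = 38

Answer: 38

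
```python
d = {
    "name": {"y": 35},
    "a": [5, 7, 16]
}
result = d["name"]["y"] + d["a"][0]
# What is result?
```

Trace:
`d = { ...` → d = {'name': {'y': 35}, 'a': [5, 7, 16]}
`result = d["name"]["y"] + d["a"][0]` → result = 40
So result = 40

Answer: 40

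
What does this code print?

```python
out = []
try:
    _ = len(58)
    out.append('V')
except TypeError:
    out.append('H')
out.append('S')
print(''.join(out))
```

Execution trace: 'H' (except TypeError) → 'S' (after the try/except). Output: HS

Answer: HS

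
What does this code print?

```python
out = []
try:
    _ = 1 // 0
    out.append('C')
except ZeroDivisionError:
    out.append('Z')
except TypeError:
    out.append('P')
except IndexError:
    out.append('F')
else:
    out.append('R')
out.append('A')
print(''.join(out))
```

Execution trace: 'Z' (except ZeroDivisionError) → 'A' (after the try/except). Output: ZA

Answer: ZA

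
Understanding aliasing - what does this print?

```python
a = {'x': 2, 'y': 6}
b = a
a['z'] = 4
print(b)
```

Key concept: dict aliasing.
Step by step:
`a = {'x': 2, 'y': 6}` → a = {'x': 2, 'y': 6}
`b = a` → b = {'x': 2, 'y': 6} (same object as a)
`a['z'] = 4` → a = {'x': 2, 'y': 6, 'z': 4} (same object as b); b = {'x': 2, 'y': 6, 'z': 4} (same object as a)
`print(b)` → prints {'x': 2, 'y': 6, 'z': 4}

Answer: {'x': 2, 'y': 6, 'z': 4}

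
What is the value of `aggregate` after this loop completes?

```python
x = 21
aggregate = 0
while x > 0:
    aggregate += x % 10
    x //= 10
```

Sum digits of 21
`aggregate` takes the values: 0 → 1 → 3

Answer: 3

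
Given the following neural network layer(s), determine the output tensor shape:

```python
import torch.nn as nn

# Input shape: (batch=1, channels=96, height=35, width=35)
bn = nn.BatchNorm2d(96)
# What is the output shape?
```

Input: (1, 96, 35, 35) -> Output: (1, 96, 35, 35)

Answer: (1, 96, 35, 35)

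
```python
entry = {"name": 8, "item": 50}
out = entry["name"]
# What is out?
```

Trace:
`entry = {"name": 8, "item": 50}` → entry = {'name': 8, 'item': 50}
`out = entry["name"]` → out = 8
So out = 8

Answer: 8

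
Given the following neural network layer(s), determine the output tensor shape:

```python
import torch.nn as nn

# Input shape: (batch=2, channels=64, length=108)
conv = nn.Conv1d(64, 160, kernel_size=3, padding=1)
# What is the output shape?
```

Input: (2, 64, 108) -> Output: (2, 160, 108)

Answer: (2, 160, 108)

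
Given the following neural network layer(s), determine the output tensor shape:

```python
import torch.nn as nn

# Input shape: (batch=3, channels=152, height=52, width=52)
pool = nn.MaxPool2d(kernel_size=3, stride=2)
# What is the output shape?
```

Input: (3, 152, 52, 52) -> Output: (3, 152, 25, 25)

Answer: (3, 152, 25, 25)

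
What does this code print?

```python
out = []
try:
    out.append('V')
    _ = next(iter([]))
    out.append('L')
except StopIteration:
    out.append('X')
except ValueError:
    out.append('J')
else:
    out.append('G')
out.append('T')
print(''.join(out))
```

Execution trace: 'V' (try body) → 'X' (except StopIteration) → 'T' (after the try/except). Output: VXT

Answer: VXT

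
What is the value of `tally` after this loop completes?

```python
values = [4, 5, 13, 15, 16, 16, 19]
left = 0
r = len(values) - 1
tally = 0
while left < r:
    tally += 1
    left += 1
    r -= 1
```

Iterations until pointers meet (list length 7)
`tally` takes the values: 0 → 1 → 2 → 3

Answer: 3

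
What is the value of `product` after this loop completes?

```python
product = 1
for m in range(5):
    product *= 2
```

2^5 = 32
`product` takes the values: 1 → 2 → 4 → 8 → 16 → 32

Answer: 32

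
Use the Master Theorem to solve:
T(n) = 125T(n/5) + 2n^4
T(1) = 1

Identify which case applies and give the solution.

a=125, b=5, f(n)=2n^4. log_5(125) = 3. Since c=4 > 3 and the regularity condition holds (125(n/5)^4 = (125/5^4)n^4 with 125/5^4 < 1), Case 3 applies: T(n) = Θ(f(n)) = O(n^4).

Answer: O(n^4) - Case 3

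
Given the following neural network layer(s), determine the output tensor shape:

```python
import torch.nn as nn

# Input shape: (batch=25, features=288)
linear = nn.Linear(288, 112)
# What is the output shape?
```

Input: (25, 288) -> Output: (25, 112)

Answer: (25, 112)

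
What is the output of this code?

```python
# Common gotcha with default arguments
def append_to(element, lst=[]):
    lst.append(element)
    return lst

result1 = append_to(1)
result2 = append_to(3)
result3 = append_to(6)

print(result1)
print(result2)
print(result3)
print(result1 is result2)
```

Key concept: mutable default argument gotcha.
Step by step:
`result1 = append_to(1)` → result1 = [1]
`result2 = append_to(3)` → result1 = [1, 3] (same object as result2); result2 = [1, 3] (same object as result1)
`result3 = append_to(6)` → result1 = [1, 3, 6] (same object as result2, result3); result2 = [1, 3, 6] (same object as result1, result3); result3 = [1, 3, 6] (same object as result1, result2)
`print(result1)` → prints [1, 3, 6]
`print(result2)` → prints [1, 3, 6]
`print(result3)` → prints [1, 3, 6]
`print(result1 is result2)` → prints True

Answer:
[1, 3, 6]
[1, 3, 6]
[1, 3, 6]
True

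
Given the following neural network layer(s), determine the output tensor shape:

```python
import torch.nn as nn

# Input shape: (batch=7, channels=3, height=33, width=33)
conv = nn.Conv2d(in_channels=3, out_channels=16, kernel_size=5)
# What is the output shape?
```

Input: (7, 3, 33, 33) -> Output: (7, 16, 29, 29)

Answer: (7, 16, 29, 29)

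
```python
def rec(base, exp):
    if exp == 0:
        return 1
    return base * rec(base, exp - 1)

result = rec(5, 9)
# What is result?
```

rec(5, 9) = 5 * 5 * 5 * 5 * 5 * 5 * 5 * 5 * 5 = 1953125

Answer: 1953125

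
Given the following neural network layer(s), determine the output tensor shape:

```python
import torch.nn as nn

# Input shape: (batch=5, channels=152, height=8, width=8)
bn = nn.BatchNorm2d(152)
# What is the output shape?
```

Input: (5, 152, 8, 8) -> Output: (5, 152, 8, 8)

Answer: (5, 152, 8, 8)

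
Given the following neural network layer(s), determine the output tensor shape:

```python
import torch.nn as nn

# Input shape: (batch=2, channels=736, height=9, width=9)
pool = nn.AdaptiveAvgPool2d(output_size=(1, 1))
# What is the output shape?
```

Input: (2, 736, 9, 9) -> Output: (2, 736, 1, 1)

Answer: (2, 736, 1, 1)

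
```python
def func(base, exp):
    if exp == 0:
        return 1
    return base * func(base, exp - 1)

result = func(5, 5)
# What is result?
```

func(5, 5) = 5 * 5 * 5 * 5 * 5 = 3125

Answer: 3125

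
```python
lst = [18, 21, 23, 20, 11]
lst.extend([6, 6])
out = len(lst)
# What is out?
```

Trace:
`lst = [18, 21, 23, 20, 11]` → lst = [18, 21, 23, 20, 11]
`lst.extend([6, 6])` → lst = [18, 21, 23, 20, 11, 6, 6]
`out = len(lst)` → out = 7
So out = 7

Answer: 7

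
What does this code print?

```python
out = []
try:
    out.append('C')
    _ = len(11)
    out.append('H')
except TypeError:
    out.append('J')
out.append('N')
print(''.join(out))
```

Execution trace: 'C' (try body) → 'J' (except TypeError) → 'N' (after the try/except). Output: CJN

Answer: CJN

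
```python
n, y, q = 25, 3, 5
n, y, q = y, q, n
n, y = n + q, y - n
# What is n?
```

Trace:
`n, y, q = 25, 3, 5` → n = 25; y = 3; q = 5
`n, y, q = y, q, n` → n = 3; y = 5; q = 25
`n, y = n + q, y - n` → n = 28; y = 2
So n = 28

Answer: 28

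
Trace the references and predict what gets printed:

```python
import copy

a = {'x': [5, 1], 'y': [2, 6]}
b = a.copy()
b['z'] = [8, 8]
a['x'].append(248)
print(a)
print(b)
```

Key concept: shallow copy of dict with mutable values.
Step by step:
`a = {'x': [5, 1], 'y': [2, 6]}` → a = {'x': [5, 1], 'y': [2, 6]}
`b = a.copy()` → b = {'x': [5, 1], 'y': [2, 6]}
`b['z'] = [8, 8]` → b = {'x': [5, 1], 'y': [2, 6], 'z': [8, 8]}
`a['x'].append(248)` → a = {'x': [5, 1, 248], 'y': [2, 6]}; b = {'x': [5, 1, 248], 'y': [2, 6], 'z': [8, 8]}
`print(a)` → prints {'x': [5, 1, 248], 'y': [2, 6]}
`print(b)` → prints {'x': [5, 1, 248], 'y': [2, 6], 'z': [8, 8]}

Answer:
{'x': [5, 1, 248], 'y': [2, 6]}
{'x': [5, 1, 248], 'y': [2, 6], 'z': [8, 8]}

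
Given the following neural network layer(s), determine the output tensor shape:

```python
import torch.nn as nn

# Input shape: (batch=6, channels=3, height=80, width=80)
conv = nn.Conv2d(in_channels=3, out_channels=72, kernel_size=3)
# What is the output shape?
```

Input: (6, 3, 80, 80) -> Output: (6, 72, 78, 78)

Answer: (6, 72, 78, 78)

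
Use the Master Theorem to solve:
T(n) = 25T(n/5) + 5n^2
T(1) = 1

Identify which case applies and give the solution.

a=25, b=5, f(n)=5n^2. log_5(25) = 2. Since c=2 = 2, Case 2 applies: T(n) = Θ(n^log_b(a) · log n) = O(n^2 log n).

Answer: O(n^2 log n) - Case 2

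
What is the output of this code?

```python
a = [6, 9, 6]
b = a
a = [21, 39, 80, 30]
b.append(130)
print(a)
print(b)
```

Key concept: rebinding vs mutation: a is rebound to a new list, b still points at the original.
Step by step:
`a = [6, 9, 6]` → a = [6, 9, 6]
`b = a` → b = [6, 9, 6] (same object as a)
`a = [21, 39, 80, 30]` → a = [21, 39, 80, 30]
`b.append(130)` → b = [6, 9, 6, 130]
`print(a)` → prints [21, 39, 80, 30]
`print(b)` → prints [6, 9, 6, 130]

Answer:
[21, 39, 80, 30]
[6, 9, 6, 130]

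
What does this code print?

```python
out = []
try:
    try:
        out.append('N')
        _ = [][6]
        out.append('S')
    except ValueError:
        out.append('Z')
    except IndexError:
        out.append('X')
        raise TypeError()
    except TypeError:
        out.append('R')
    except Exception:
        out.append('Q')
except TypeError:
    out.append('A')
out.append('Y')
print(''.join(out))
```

Execution trace: 'N' (inner try body) → 'X' (inner except IndexError) → 'A' (outer except TypeError) → 'Y' (after the try/except). Output: NXAY

Answer: NXAY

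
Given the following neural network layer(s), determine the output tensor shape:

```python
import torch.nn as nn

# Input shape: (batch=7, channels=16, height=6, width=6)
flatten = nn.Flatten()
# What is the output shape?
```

Input: (7, 16, 6, 6) -> Output: (7, 576)

Answer: (7, 576)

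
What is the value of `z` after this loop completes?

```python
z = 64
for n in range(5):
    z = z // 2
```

Halve 5 times: 64 // 2^5 = 2
`z` takes the values: 64 → 32 → 16 → 8 → 4 → 2

Answer: 2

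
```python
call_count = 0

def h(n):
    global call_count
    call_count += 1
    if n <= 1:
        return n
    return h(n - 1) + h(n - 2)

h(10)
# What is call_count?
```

Calls(n) = 1 + Calls(n-1) + Calls(n-2); Calls(0)=Calls(1)=1. For n=10 this gives 177.

Answer: 177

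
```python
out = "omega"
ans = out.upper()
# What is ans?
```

Trace:
`out = "omega"` → out = 'omega'
`ans = out.upper()` → ans = 'OMEGA'
So ans = 'OMEGA'

Answer: 'OMEGA'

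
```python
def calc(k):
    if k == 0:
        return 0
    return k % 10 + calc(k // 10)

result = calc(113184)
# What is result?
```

Sum of digits of 113184: 4 + 8 + 1 + 3 + 1 + 1 = 18

Answer: 18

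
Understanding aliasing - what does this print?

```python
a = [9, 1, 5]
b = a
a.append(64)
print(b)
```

Key concept: basic list aliasing.
Step by step:
`a = [9, 1, 5]` → a = [9, 1, 5]
`b = a` → b = [9, 1, 5] (same object as a)
`a.append(64)` → a = [9, 1, 5, 64] (same object as b); b = [9, 1, 5, 64] (same object as a)
`print(b)` → prints [9, 1, 5, 64]

Answer: [9, 1, 5, 64]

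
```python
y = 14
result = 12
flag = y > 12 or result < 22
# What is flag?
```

Trace:
`y = 14` → y = 14
`result = 12` → result = 12
`flag = y > 12 or result < 22` → flag = True
So flag = True

Answer: True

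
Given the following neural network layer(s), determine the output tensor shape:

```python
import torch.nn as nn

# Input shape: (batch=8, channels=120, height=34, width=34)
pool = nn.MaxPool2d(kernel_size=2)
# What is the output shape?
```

Input: (8, 120, 34, 34) -> Output: (8, 120, 17, 17)

Answer: (8, 120, 17, 17)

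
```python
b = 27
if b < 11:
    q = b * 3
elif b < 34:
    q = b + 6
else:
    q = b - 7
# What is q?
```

Trace:
`b = 27` → b = 27
`if b < 11: ...` → b < 11 is False, b < 34 is True → q = 33
So q = 33

Answer: 33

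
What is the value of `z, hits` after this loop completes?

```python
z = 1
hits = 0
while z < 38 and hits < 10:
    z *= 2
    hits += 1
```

Double until >= 38 or 10 iterations
`z, hits` takes the values: (1, 0) → (2, 0) → (2, 1) → (4, 1) → (4, 2) → (8, 2) → (8, 3) → (16, 3) → (16, 4) → (32, 4) → (32, 5) → (64, 5) → (64, 6)

Answer: 64, 6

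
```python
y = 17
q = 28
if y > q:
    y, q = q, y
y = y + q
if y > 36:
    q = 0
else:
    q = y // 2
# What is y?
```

Trace:
`y = 17` → y = 17
`q = 28` → q = 28
`if y > q: ...` → y > q is False → no variable changes
`y = y + q` → y = 45
`if y > 36: ...` → y > 36 is True → q = 0
So y = 45

Answer: 45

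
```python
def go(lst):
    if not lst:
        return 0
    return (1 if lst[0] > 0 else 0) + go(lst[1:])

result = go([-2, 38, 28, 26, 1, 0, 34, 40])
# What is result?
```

Count of positive elements in [-2, 38, 28, 26, 1, 0, 34, 40] = 6

Answer: 6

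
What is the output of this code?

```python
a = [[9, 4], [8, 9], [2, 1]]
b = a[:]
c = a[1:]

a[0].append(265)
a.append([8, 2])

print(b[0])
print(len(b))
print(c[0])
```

Key concept: slice with nested mutation.
Step by step:
`a = [[9, 4], [8, 9], [2, 1]]` → a = [[9, 4], [8, 9], [2, 1]]
`b = a[:]` → b = [[9, 4], [8, 9], [2, 1]]
`c = a[1:]` → c = [[8, 9], [2, 1]]
`a[0].append(265)` → a = [[9, 4, 265], [8, 9], [2, 1]]; b = [[9, 4, 265], [8, 9], [2, 1]]
`a.append([8, 2])` → a = [[9, 4, 265], [8, 9], [2, 1], [8, 2]]
`print(b[0])` → prints [9, 4, 265]
`print(len(b))` → prints 3
`print(c[0])` → prints [8, 9]

Answer:
[9, 4, 265]
3
[8, 9]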